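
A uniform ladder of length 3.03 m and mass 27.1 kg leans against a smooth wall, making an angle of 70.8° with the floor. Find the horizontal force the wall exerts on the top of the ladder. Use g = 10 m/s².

N_wall ≈ 47.2 N

Taking torques about the foot of the ladder:
Ladder weight 27.1×10 = 271 N acts at 1.515 m along the ladder; its horizontal arm is 1.515·cos70.8° = 0.4982 m → τ = 135 N·m clockwise.
Wall normal N acts horizontally at the top; its moment arm is the height L sinθ = 3.03·sin70.8° = 2.861 m, counterclockwise.
Balancing moments: N × 2.861 = 135, giving N = 47.2 N.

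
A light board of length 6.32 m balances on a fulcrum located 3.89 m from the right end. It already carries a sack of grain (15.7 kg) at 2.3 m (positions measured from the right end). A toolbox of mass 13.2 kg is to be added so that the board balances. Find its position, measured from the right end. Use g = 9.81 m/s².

x ≈ 5.78 m from the right end

Take moments about the fulcrum (at 3.89 m from the right end).
Sack of grain: 15.7 × 9.81 = 154 N down at 2.3 m → arm 1.59 m, τ = 154 × 1.59 = 244.9 N·m clockwise.
Net moment of existing loads = 244.9 N·m clockwise.
The toolbox weighs 13.2 × 9.81 = 129.5 N and must supply an equal counterclockwise moment, so its lever arm about the fulcrum is 244.9 / 129.5 = 1.89 m.
That puts it at 3.89 + 1.89 = 5.78 m from the right end.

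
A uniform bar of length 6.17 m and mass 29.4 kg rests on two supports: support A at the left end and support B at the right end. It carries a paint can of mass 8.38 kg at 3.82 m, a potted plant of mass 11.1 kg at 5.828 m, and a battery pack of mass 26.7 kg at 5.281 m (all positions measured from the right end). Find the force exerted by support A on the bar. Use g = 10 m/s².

Take moments about support B.
Beam weight: 29.4 × 10 = 294 N down at 3.085 m → arm 3.085 m, τ = 294 × 3.085 = 907 N·m counterclockwise.
Paint can: 8.38 × 10 = 83.8 N down at 3.82 m → arm 3.82 m, τ = 83.8 × 3.82 = 320.1 N·m counterclockwise.
Potted plant: 11.1 × 10 = 111 N down at 5.828 m → arm 5.828 m, τ = 111 × 5.828 = 646.9 N·m counterclockwise.
Battery pack: 26.7 × 10 = 267 N down at 5.281 m → arm 5.281 m, τ = 267 × 5.281 = 1410 N·m counterclockwise.
Net load moment about support B = 3284 N·m counterclockwise.
Reaction R at support A is upward at 6.17 m, arm 6.17 m → moment R × 6.17 clockwise.
Setting net torque to zero: R × 6.17 = 3284 → R = 532 N.

R_A ≈ 532 N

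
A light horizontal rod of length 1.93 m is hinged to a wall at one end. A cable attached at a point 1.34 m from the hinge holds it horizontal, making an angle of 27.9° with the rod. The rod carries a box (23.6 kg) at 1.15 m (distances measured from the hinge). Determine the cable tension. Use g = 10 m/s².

T ≈ 433 N

About the hinge:
Box: 23.6 × 10 = 236 N down at 1.15 m → arm 1.15 m, τ = 236 × 1.15 = 271.4 N·m clockwise.
Total clockwise load moment = 271.4 N·m.
The cable tension T acts at 1.34 m; only its component perpendicular to the rod, T sinθ, produces torque. sin 27.9° = 0.4679.
Balancing moments: T × 1.34 × 0.4679 = 271.4, giving T = 271.4 / 0.627 = 433 N.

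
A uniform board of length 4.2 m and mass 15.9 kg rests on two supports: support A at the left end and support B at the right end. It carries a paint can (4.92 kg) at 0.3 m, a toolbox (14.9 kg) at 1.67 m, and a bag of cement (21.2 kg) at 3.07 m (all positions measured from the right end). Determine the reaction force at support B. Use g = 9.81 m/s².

R_B ≈ 267 N

About support A:
Beam weight: 15.9 × 9.81 = 156 N down at 2.1 m → arm 2.1 m, τ = 156 × 2.1 = 327.6 N·m clockwise.
Paint can: 4.92 × 9.81 = 48.27 N down at 0.3 m → arm 3.9 m, τ = 48.27 × 3.9 = 188.3 N·m clockwise.
Toolbox: 14.9 × 9.81 = 146.2 N down at 1.67 m → arm 2.53 m, τ = 146.2 × 2.53 = 369.9 N·m clockwise.
Bag of cement: 21.2 × 9.81 = 208 N down at 3.07 m → arm 1.13 m, τ = 208 × 1.13 = 235 N·m clockwise.
Net load moment about support A = 1121 N·m clockwise.
Reaction R at support B is upward at 0 m, arm 4.2 m → moment R × 4.2 counterclockwise.
Balancing moments: R × 4.2 = 1121, giving R = 267 N.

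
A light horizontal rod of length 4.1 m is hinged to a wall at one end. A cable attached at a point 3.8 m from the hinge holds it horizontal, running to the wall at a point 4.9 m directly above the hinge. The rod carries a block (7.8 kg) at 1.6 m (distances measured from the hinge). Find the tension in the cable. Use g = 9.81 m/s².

T ≈ 40.8 N

Choose the hinge as the axis so the unknown hinge reaction has zero arm there.
Block: 7.8 × 9.81 = 76.52 N down at 1.6 m → arm 1.6 m, τ = 76.52 × 1.6 = 122.4 N·m clockwise.
Total clockwise load moment = 122.4 N·m.
The cable tension T acts at 3.8 m; only its component perpendicular to the rod, T sinθ, produces torque. sinθ = h/√(h²+d²) = 4.9/√(4.9²+3.8²) = 0.7902.
Στ = 0 ⇒ T × 3.8 × 0.7902 = 122.4 ⇒ T = 122.4 / 3.003 = 40.8 N.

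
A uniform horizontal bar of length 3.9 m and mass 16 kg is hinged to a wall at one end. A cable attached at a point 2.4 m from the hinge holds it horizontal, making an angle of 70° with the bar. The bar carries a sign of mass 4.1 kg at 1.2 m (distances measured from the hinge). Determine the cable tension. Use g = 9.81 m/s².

T ≈ 157 N

Sum moments about the hinge (the unknown hinge reaction has zero arm there).
Beam weight: 16 × 9.81 = 157 N down at 1.95 m → arm 1.95 m, τ = 157 × 1.95 = 306.1 N·m clockwise.
Sign: 4.1 × 9.81 = 40.22 N down at 1.2 m → arm 1.2 m, τ = 40.22 × 1.2 = 48.26 N·m clockwise.
Total clockwise load moment = 354.4 N·m.
The cable tension T acts at 2.4 m; only its component perpendicular to the bar, T sinθ, produces torque. sin 70° = 0.9397.
Στ = 0 ⇒ T × 2.4 × 0.9397 = 354.4 ⇒ T = 354.4 / 2.255 = 157 N.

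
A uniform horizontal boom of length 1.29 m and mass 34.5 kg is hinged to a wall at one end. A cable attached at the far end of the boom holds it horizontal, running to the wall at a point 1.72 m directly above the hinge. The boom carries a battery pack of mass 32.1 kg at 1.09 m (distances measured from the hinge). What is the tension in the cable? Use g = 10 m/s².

T ≈ 555 N

Choose the hinge as the axis so the unknown hinge reaction has zero arm there.
Beam weight: 34.5 × 10 = 345 N down at 0.645 m → arm 0.645 m, τ = 345 × 0.645 = 222.5 N·m clockwise.
Battery pack: 32.1 × 10 = 321 N down at 1.09 m → arm 1.09 m, τ = 321 × 1.09 = 349.9 N·m clockwise.
Total clockwise load moment = 572.4 N·m.
The cable tension T acts at 1.29 m; only its component perpendicular to the boom, T sinθ, produces torque. sinθ = h/√(h²+d²) = 1.72/√(1.72²+1.29²) = 0.8.
Στ = 0 ⇒ T × 1.29 × 0.8 = 572.4 ⇒ T = 572.4 / 1.032 = 555 N.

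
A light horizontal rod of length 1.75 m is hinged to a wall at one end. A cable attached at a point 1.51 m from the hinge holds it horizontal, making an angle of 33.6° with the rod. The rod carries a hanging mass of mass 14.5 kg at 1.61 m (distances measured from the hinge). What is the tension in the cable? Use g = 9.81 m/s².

T ≈ 274 N

Sum moments about the hinge (the unknown hinge reaction has zero arm there).
Hanging mass: 14.5 × 9.81 = 142.2 N down at 1.61 m → arm 1.61 m, τ = 142.2 × 1.61 = 228.9 N·m clockwise.
Total clockwise load moment = 228.9 N·m.
The cable tension T acts at 1.51 m; only its component perpendicular to the rod, T sinθ, produces torque. sin 33.6° = 0.5534.
Στ = 0 ⇒ T × 1.51 × 0.5534 = 228.9 ⇒ T = 228.9 / 0.8356 = 274 N.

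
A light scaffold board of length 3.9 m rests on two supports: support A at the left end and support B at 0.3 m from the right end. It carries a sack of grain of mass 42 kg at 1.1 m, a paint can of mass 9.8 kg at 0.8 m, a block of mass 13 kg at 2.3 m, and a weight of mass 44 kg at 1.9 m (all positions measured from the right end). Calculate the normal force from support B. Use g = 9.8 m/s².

R_B ≈ 699 N

Taking torques about support A:
Sack of grain: 42 × 9.8 = 411.6 N down at 1.1 m → arm 2.8 m, τ = 411.6 × 2.8 = 1152 N·m clockwise.
Paint can: 9.8 × 9.8 = 96.04 N down at 0.8 m → arm 3.1 m, τ = 96.04 × 3.1 = 297.7 N·m clockwise.
Block: 13 × 9.8 = 127.4 N down at 2.3 m → arm 1.6 m, τ = 127.4 × 1.6 = 203.8 N·m clockwise.
Weight: 44 × 9.8 = 431.2 N down at 1.9 m → arm 2 m, τ = 431.2 × 2 = 862.4 N·m clockwise.
Net load moment about support A = 2516 N·m clockwise.
Reaction R at support B is upward at 0.3 m, arm 3.6 m → moment R × 3.6 counterclockwise.
Setting net torque to zero: R × 3.6 = 2516 → R = 699 N.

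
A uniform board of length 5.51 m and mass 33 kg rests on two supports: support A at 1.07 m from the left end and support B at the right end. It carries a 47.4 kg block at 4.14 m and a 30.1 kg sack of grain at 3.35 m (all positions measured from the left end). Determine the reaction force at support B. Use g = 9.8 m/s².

R_B ≈ 595 N

Choose support A as the axis so its reaction then has zero moment arm.
Beam weight: 33 × 9.8 = 323.4 N down at 2.755 m → arm 1.685 m, τ = 323.4 × 1.685 = 544.9 N·m clockwise.
Block: 47.4 × 9.8 = 464.5 N down at 4.14 m → arm 3.07 m, τ = 464.5 × 3.07 = 1426 N·m clockwise.
Sack of grain: 30.1 × 9.8 = 295 N down at 3.35 m → arm 2.28 m, τ = 295 × 2.28 = 672.6 N·m clockwise.
Net load moment about support A = 2644 N·m clockwise.
Reaction R at support B is upward at 5.51 m, arm 4.44 m → moment R × 4.44 counterclockwise.
Balancing moments: R × 4.44 = 2644, giving R = 595 N.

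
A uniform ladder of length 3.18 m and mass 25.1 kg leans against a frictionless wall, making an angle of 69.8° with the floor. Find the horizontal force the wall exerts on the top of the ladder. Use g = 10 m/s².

N_wall ≈ 46.2 N

Take moments about the foot of the ladder.
Ladder weight 25.1×10 = 251 N acts at 1.59 m along the ladder; its horizontal arm is 1.59·cos69.8° = 0.549 m → τ = 137.8 N·m clockwise.
Wall normal N acts horizontally at the top; its moment arm is the height L sinθ = 3.18·sin69.8° = 2.984 m, counterclockwise.
Balancing moments: N × 2.984 = 137.8, giving N = 46.2 N.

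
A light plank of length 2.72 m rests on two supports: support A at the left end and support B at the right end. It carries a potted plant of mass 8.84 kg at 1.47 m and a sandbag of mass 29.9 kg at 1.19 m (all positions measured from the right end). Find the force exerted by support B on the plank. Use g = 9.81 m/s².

R_B ≈ 205 N

Taking torques about support A:
Potted plant: 8.84 × 9.81 = 86.72 N down at 1.47 m → arm 1.25 m, τ = 86.72 × 1.25 = 108.4 N·m clockwise.
Sandbag: 29.9 × 9.81 = 293.3 N down at 1.19 m → arm 1.53 m, τ = 293.3 × 1.53 = 448.7 N·m clockwise.
Net load moment about support A = 557.1 N·m clockwise.
Reaction R at support B is upward at 0 m, arm 2.72 m → moment R × 2.72 counterclockwise.
For rotational equilibrium, R × 2.72 = 557.1, so R = 205 N.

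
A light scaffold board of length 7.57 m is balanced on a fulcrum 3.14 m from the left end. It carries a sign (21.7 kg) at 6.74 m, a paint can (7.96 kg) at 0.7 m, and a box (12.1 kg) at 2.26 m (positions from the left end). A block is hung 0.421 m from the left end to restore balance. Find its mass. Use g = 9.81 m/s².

Sum moments about the fulcrum (at 3.14 m from the left end) (the support reaction has zero arm there).
Sign: 21.7 × 9.81 = 212.9 N down at 6.74 m → arm 3.6 m, τ = 212.9 × 3.6 = 766.4 N·m clockwise.
Paint can: 7.96 × 9.81 = 78.09 N down at 0.7 m → arm 2.44 m, τ = 78.09 × 2.44 = 190.5 N·m counterclockwise.
Box: 12.1 × 9.81 = 118.7 N down at 2.26 m → arm 0.88 m, τ = 118.7 × 0.88 = 104.5 N·m counterclockwise.
Net moment of known loads = 471.4 N·m clockwise.
An unknown mass m at 0.421 m has arm 2.719 m; its moment is m·g·2.719 counterclockwise.
Στ = 0 ⇒ m × 9.81 × 2.719 = 471.4 ⇒ m = 471.4 / (9.81 × 2.719) = 17.7 kg.

m ≈ 17.7 kg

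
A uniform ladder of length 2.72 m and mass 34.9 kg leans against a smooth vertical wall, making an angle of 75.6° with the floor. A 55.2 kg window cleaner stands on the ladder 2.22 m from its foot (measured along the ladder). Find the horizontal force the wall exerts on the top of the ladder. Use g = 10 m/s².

N_wall ≈ 160 N

About the foot of the ladder:
Ladder weight 34.9×10 = 349 N acts at 1.36 m along the ladder; its horizontal arm is 1.36·cos75.6° = 0.3382 m → τ = 118 N·m clockwise.
Window cleaner: 55.2×10 = 552 N at 2.22 m → arm 0.5521 m → τ = 304.8 N·m clockwise.
Wall normal N acts horizontally at the top; its moment arm is the height L sinθ = 2.72·sin75.6° = 2.635 m, counterclockwise.
Στ = 0 ⇒ N × 2.635 = 422.8 ⇒ N = 160 N.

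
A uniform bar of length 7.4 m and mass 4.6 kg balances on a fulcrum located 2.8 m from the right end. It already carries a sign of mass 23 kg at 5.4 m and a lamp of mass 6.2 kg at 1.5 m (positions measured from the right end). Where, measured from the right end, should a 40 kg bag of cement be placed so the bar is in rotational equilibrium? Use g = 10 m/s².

Take moments about the fulcrum (at 2.8 m from the right end).
Beam weight: 4.6 × 10 = 46 N down at 3.7 m → arm 0.9 m, τ = 46 × 0.9 = 41.4 N·m counterclockwise.
Sign: 23 × 10 = 230 N down at 5.4 m → arm 2.6 m, τ = 230 × 2.6 = 598 N·m counterclockwise.
Lamp: 6.2 × 10 = 62 N down at 1.5 m → arm 1.3 m, τ = 62 × 1.3 = 80.6 N·m clockwise.
Net moment of existing loads = 558.8 N·m counterclockwise.
The bag of cement weighs 40 × 10 = 400 N and must supply an equal clockwise moment, so its lever arm about the fulcrum is 558.8 / 400 = 1.4 m.
That puts it at 2.8 − 1.4 = 1.4 m from the right end.

x ≈ 1.4 m from the right end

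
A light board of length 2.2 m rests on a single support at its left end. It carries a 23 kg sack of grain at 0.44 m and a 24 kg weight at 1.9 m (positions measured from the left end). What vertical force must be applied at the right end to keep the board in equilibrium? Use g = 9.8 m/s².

Taking torques about the left end:
Sack of grain: 23 × 9.8 = 225.4 N down at 0.44 m → arm 0.44 m, τ = 225.4 × 0.44 = 99.18 N·m clockwise.
Weight: 24 × 9.8 = 235.2 N down at 1.9 m → arm 1.9 m, τ = 235.2 × 1.9 = 446.9 N·m clockwise.
Net moment of the loads = 546.1 N·m clockwise.
The upward force F acts at the right end, arm 2.2 m, giving F × 2.2 counterclockwise.
Στ = 0 ⇒ F × 2.2 = 546.1 ⇒ F = 546.1 / 2.2 = 248 N.

F ≈ 248 N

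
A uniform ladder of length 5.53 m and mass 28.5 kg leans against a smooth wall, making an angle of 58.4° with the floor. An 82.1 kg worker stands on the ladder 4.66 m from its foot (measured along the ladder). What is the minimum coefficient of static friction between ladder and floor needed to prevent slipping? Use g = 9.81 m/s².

μ_min ≈ 0.464

Sum moments about the foot of the ladder (the floor normal and friction both act there and drop out).
Ladder weight 28.5×9.81 = 279.6 N acts at 2.765 m along the ladder; its horizontal arm is 2.765·cos58.4° = 1.449 m → τ = 405.1 N·m clockwise.
Worker: 82.1×9.81 = 805.4 N at 4.66 m → arm 2.442 m → τ = 1967 N·m clockwise.
Wall normal N acts horizontally at the top; its moment arm is the height L sinθ = 5.53·sin58.4° = 4.71 m, counterclockwise.
For rotational equilibrium, N × 4.71 = 2372, so N = 503.6 N.
ΣFx = 0 ⇒ f = N_wall = 503.6 N. ΣFy = 0 ⇒ N_floor = 1085 N.
μ_min = f / N_floor = 503.6 / 1085 = 0.464.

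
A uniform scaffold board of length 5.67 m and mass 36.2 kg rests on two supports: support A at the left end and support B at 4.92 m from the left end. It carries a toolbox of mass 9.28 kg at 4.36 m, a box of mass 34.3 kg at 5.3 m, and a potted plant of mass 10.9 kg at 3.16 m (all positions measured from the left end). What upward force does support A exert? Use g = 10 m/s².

R_A ≈ 176 N

About support B:
Beam weight: 36.2 × 10 = 362 N down at 2.835 m → arm 2.085 m, τ = 362 × 2.085 = 754.8 N·m counterclockwise.
Toolbox: 9.28 × 10 = 92.8 N down at 4.36 m → arm 0.56 m, τ = 92.8 × 0.56 = 51.97 N·m counterclockwise.
Box: 34.3 × 10 = 343 N down at 5.3 m → arm 0.38 m, τ = 343 × 0.38 = 130.3 N·m clockwise.
Potted plant: 10.9 × 10 = 109 N down at 3.16 m → arm 1.76 m, τ = 109 × 1.76 = 191.8 N·m counterclockwise.
Net load moment about support B = 868.3 N·m counterclockwise.
Reaction R at support A is upward at 0 m, arm 4.92 m → moment R × 4.92 clockwise.
Στ = 0 ⇒ R × 4.92 = 868.3 ⇒ R = 176 N.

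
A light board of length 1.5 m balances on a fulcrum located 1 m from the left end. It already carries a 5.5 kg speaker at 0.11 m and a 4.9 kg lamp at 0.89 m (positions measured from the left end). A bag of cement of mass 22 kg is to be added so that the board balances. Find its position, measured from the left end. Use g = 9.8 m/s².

Take moments about the fulcrum (at 1 m from the left end).
Speaker: 5.5 × 9.8 = 53.9 N down at 0.11 m → arm 0.89 m, τ = 53.9 × 0.89 = 47.97 N·m counterclockwise.
Lamp: 4.9 × 9.8 = 48.02 N down at 0.89 m → arm 0.11 m, τ = 48.02 × 0.11 = 5.282 N·m counterclockwise.
Net moment of existing loads = 53.25 N·m counterclockwise.
The bag of cement weighs 22 × 9.8 = 215.6 N and must supply an equal clockwise moment, so its lever arm about the fulcrum is 53.25 / 215.6 = 0.247 m.
That puts it at 1 + 0.247 = 1.25 m from the left end.

x ≈ 1.25 m from the left end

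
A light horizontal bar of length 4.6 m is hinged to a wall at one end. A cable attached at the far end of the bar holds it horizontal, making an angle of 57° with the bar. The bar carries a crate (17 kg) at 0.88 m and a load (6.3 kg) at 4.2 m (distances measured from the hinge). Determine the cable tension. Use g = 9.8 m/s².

Taking torques about the hinge:
Crate: 17 × 9.8 = 166.6 N down at 0.88 m → arm 0.88 m, τ = 166.6 × 0.88 = 146.6 N·m clockwise.
Load: 6.3 × 9.8 = 61.74 N down at 4.2 m → arm 4.2 m, τ = 61.74 × 4.2 = 259.3 N·m clockwise.
Total clockwise load moment = 405.9 N·m.
The cable tension T acts at 4.6 m; only its component perpendicular to the bar, T sinθ, produces torque. sin 57° = 0.8387.
Setting net torque to zero: T × 4.6 × 0.8387 = 405.9 → T = 405.9 / 3.858 = 105 N.

T ≈ 105 N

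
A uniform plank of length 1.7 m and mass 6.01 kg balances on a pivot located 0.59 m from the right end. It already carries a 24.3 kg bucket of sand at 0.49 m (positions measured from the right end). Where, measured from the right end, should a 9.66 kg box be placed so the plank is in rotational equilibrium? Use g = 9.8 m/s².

x ≈ 0.68 m from the right end

About the pivot (at 0.59 m from the right end):
Beam weight: 6.01 × 9.8 = 58.9 N down at 0.85 m → arm 0.26 m, τ = 58.9 × 0.26 = 15.31 N·m counterclockwise.
Bucket of sand: 24.3 × 9.8 = 238.1 N down at 0.49 m → arm 0.1 m, τ = 238.1 × 0.1 = 23.81 N·m clockwise.
Net moment of existing loads = 8.5 N·m clockwise.
The box weighs 9.66 × 9.8 = 94.67 N and must supply an equal counterclockwise moment, so its lever arm about the pivot is 8.5 / 94.67 = 0.0898 m.
That puts it at 0.59 + 0.0898 = 0.68 m from the right end.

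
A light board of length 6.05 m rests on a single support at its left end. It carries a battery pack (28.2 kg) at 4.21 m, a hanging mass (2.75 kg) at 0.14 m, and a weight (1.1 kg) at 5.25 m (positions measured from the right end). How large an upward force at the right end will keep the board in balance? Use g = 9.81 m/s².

F ≈ 112 N

Take moments about the left end.
Battery pack: 28.2 × 9.81 = 276.6 N down at 4.21 m → arm 1.84 m, τ = 276.6 × 1.84 = 508.9 N·m clockwise.
Hanging mass: 2.75 × 9.81 = 26.98 N down at 0.14 m → arm 5.91 m, τ = 26.98 × 5.91 = 159.5 N·m clockwise.
Weight: 1.1 × 9.81 = 10.79 N down at 5.25 m → arm 0.8 m, τ = 10.79 × 0.8 = 8.632 N·m clockwise.
Net moment of the loads = 677 N·m clockwise.
The upward force F acts at the right end, arm 6.05 m, giving F × 6.05 counterclockwise.
Setting net torque to zero: F × 6.05 = 677 → F = 677 / 6.05 = 112 N.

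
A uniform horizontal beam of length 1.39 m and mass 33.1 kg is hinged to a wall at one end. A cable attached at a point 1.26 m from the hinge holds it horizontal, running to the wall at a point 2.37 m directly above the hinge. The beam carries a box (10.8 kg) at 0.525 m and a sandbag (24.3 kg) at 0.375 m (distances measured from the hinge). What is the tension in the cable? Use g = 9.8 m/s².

Choose the hinge as the axis so the unknown hinge reaction has zero arm there.
Beam weight: 33.1 × 9.8 = 324.4 N down at 0.695 m → arm 0.695 m, τ = 324.4 × 0.695 = 225.5 N·m clockwise.
Box: 10.8 × 9.8 = 105.8 N down at 0.525 m → arm 0.525 m, τ = 105.8 × 0.525 = 55.55 N·m clockwise.
Sandbag: 24.3 × 9.8 = 238.1 N down at 0.375 m → arm 0.375 m, τ = 238.1 × 0.375 = 89.29 N·m clockwise.
Total clockwise load moment = 370.3 N·m.
The cable tension T acts at 1.26 m; only its component perpendicular to the beam, T sinθ, produces torque. sinθ = h/√(h²+d²) = 2.37/√(2.37²+1.26²) = 0.883.
For rotational equilibrium, T × 1.26 × 0.883 = 370.3, so T = 370.3 / 1.113 = 333 N.

T ≈ 333 N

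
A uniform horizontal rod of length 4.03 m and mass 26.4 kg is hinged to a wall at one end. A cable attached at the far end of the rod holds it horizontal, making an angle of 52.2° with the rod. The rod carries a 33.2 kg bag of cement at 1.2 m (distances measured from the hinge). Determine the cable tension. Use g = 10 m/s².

Taking torques about the hinge:
Beam weight: 26.4 × 10 = 264 N down at 2.015 m → arm 2.015 m, τ = 264 × 2.015 = 532 N·m clockwise.
Bag of cement: 33.2 × 10 = 332 N down at 1.2 m → arm 1.2 m, τ = 332 × 1.2 = 398.4 N·m clockwise.
Total clockwise load moment = 930.4 N·m.
The cable tension T acts at 4.03 m; only its component perpendicular to the rod, T sinθ, produces torque. sin 52.2° = 0.7902.
For rotational equilibrium, T × 4.03 × 0.7902 = 930.4, so T = 930.4 / 3.185 = 292 N.

T ≈ 292 N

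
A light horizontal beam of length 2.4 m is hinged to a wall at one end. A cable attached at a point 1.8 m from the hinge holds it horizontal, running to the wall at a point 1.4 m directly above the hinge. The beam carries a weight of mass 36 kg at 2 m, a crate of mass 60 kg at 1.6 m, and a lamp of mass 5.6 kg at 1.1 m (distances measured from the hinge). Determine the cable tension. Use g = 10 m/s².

Taking torques about the hinge:
Weight: 36 × 10 = 360 N down at 2 m → arm 2 m, τ = 360 × 2 = 720 N·m clockwise.
Crate: 60 × 10 = 600 N down at 1.6 m → arm 1.6 m, τ = 600 × 1.6 = 960 N·m clockwise.
Lamp: 5.6 × 10 = 56 N down at 1.1 m → arm 1.1 m, τ = 56 × 1.1 = 61.6 N·m clockwise.
Total clockwise load moment = 1742 N·m.
The cable tension T acts at 1.8 m; only its component perpendicular to the beam, T sinθ, produces torque. sinθ = h/√(h²+d²) = 1.4/√(1.4²+1.8²) = 0.6139.
Balancing moments: T × 1.8 × 0.6139 = 1742, giving T = 1742 / 1.105 = 1580 N.

T ≈ 1580 N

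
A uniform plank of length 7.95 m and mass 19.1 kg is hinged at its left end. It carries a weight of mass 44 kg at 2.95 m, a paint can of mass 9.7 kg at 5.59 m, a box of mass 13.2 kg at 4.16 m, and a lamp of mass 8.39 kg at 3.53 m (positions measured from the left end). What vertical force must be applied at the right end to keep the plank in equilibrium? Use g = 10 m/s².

F ≈ 433 N

Choose the left end as the axis so the unknown pivot reaction has zero arm there.
Beam weight: 19.1 × 10 = 191 N down at 3.975 m → arm 3.975 m, τ = 191 × 3.975 = 759.2 N·m clockwise.
Weight: 44 × 10 = 440 N down at 2.95 m → arm 2.95 m, τ = 440 × 2.95 = 1298 N·m clockwise.
Paint can: 9.7 × 10 = 97 N down at 5.59 m → arm 5.59 m, τ = 97 × 5.59 = 542.2 N·m clockwise.
Box: 13.2 × 10 = 132 N down at 4.16 m → arm 4.16 m, τ = 132 × 4.16 = 549.1 N·m clockwise.
Lamp: 8.39 × 10 = 83.9 N down at 3.53 m → arm 3.53 m, τ = 83.9 × 3.53 = 296.2 N·m clockwise.
Net moment of the loads = 3445 N·m clockwise.
The upward force F acts at the right end, arm 7.95 m, giving F × 7.95 counterclockwise.
Στ = 0 ⇒ F × 7.95 = 3445 ⇒ F = 3445 / 7.95 = 433 N.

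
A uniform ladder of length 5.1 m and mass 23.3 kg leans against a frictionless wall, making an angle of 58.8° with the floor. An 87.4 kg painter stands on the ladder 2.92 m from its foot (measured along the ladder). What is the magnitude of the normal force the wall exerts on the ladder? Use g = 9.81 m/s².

N_wall ≈ 367 N

Sum moments about the foot of the ladder (the floor normal and friction both act there and drop out).
Ladder weight 23.3×9.81 = 228.6 N acts at 2.55 m along the ladder; its horizontal arm is 2.55·cos58.8° = 1.321 m → τ = 302 N·m clockwise.
Painter: 87.4×9.81 = 857.4 N at 2.92 m → arm 1.513 m → τ = 1297 N·m clockwise.
Wall normal N acts horizontally at the top; its moment arm is the height L sinθ = 5.1·sin58.8° = 4.362 m, counterclockwise.
Balancing moments: N × 4.362 = 1599, giving N = 367 N.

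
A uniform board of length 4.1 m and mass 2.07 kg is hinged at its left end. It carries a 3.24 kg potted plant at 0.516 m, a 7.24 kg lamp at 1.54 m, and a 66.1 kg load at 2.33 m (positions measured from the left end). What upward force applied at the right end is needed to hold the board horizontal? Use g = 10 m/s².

F ≈ 417 N

Take moments about the left end.
Beam weight: 2.07 × 10 = 20.7 N down at 2.05 m → arm 2.05 m, τ = 20.7 × 2.05 = 42.43 N·m clockwise.
Potted plant: 3.24 × 10 = 32.4 N down at 0.516 m → arm 0.516 m, τ = 32.4 × 0.516 = 16.72 N·m clockwise.
Lamp: 7.24 × 10 = 72.4 N down at 1.54 m → arm 1.54 m, τ = 72.4 × 1.54 = 111.5 N·m clockwise.
Load: 66.1 × 10 = 661 N down at 2.33 m → arm 2.33 m, τ = 661 × 2.33 = 1540 N·m clockwise.
Net moment of the loads = 1711 N·m clockwise.
The upward force F acts at the right end, arm 4.1 m, giving F × 4.1 counterclockwise.
Balancing moments: F × 4.1 = 1711, giving F = 1711 / 4.1 = 417 N.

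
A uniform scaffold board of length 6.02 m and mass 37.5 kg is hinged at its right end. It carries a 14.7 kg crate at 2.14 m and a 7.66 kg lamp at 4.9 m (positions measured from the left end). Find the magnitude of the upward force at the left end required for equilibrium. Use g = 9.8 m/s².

About the right end:
Beam weight: 37.5 × 9.8 = 367.5 N down at 3.01 m → arm 3.01 m, τ = 367.5 × 3.01 = 1106 N·m counterclockwise.
Crate: 14.7 × 9.8 = 144.1 N down at 2.14 m → arm 3.88 m, τ = 144.1 × 3.88 = 559.1 N·m counterclockwise.
Lamp: 7.66 × 9.8 = 75.07 N down at 4.9 m → arm 1.12 m, τ = 75.07 × 1.12 = 84.08 N·m counterclockwise.
Net moment of the loads = 1749 N·m counterclockwise.
The upward force F acts at the left end, arm 6.02 m, giving F × 6.02 clockwise.
Στ = 0 ⇒ F × 6.02 = 1749 ⇒ F = 1749 / 6.02 = 291 N.

F ≈ 291 N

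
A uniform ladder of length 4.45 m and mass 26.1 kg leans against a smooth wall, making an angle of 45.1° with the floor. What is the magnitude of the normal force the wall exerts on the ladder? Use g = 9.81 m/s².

N_wall ≈ 128 N

Choose the foot of the ladder as the axis so the floor normal and friction both act there and drop out.
Ladder weight 26.1×9.81 = 256 N acts at 2.225 m along the ladder; its horizontal arm is 2.225·cos45.1° = 1.571 m → τ = 402.2 N·m clockwise.
Wall normal N acts horizontally at the top; its moment arm is the height L sinθ = 4.45·sin45.1° = 3.152 m, counterclockwise.
Στ = 0 ⇒ N × 3.152 = 402.2 ⇒ N = 128 N.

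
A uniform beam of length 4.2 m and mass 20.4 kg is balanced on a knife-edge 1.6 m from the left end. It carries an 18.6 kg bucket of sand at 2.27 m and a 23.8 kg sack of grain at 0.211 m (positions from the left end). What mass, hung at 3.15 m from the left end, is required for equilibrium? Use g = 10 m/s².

Take moments about the knife-edge (at 1.6 m from the left end).
Beam weight: 20.4 × 10 = 204 N down at 2.1 m → arm 0.5 m, τ = 204 × 0.5 = 102 N·m clockwise.
Bucket of sand: 18.6 × 10 = 186 N down at 2.27 m → arm 0.67 m, τ = 186 × 0.67 = 124.6 N·m clockwise.
Sack of grain: 23.8 × 10 = 238 N down at 0.211 m → arm 1.389 m, τ = 238 × 1.389 = 330.6 N·m counterclockwise.
Net moment of known loads = 104 N·m counterclockwise.
An unknown mass m at 3.15 m has arm 1.55 m; its moment is m·g·1.55 clockwise.
Setting net torque to zero: m × 10 × 1.55 = 104 → m = 104 / (10 × 1.55) = 6.71 kg.

m ≈ 6.71 kg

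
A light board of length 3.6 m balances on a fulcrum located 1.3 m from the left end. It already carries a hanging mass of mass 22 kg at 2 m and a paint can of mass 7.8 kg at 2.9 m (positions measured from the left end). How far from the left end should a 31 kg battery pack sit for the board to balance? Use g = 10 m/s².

Sum moments about the fulcrum (at 1.3 m from the left end) (the support reaction has zero arm there).
Hanging mass: 22 × 10 = 220 N down at 2 m → arm 0.7 m, τ = 220 × 0.7 = 154 N·m clockwise.
Paint can: 7.8 × 10 = 78 N down at 2.9 m → arm 1.6 m, τ = 78 × 1.6 = 124.8 N·m clockwise.
Net moment of existing loads = 278.8 N·m clockwise.
The battery pack weighs 31 × 10 = 310 N and must supply an equal counterclockwise moment, so its lever arm about the fulcrum is 278.8 / 310 = 0.899 m.
That puts it at 1.3 − 0.899 = 0.401 m from the left end.

x ≈ 0.401 m from the left end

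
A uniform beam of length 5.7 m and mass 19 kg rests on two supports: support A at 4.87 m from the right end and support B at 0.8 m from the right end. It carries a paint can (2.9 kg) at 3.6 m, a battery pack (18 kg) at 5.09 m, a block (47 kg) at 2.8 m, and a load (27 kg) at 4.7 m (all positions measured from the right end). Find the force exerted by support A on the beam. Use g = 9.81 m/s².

R_A ≈ 780 N

About support B:
Beam weight: 19 × 9.81 = 186.4 N down at 2.85 m → arm 2.05 m, τ = 186.4 × 2.05 = 382.1 N·m counterclockwise.
Paint can: 2.9 × 9.81 = 28.45 N down at 3.6 m → arm 2.8 m, τ = 28.45 × 2.8 = 79.66 N·m counterclockwise.
Battery pack: 18 × 9.81 = 176.6 N down at 5.09 m → arm 4.29 m, τ = 176.6 × 4.29 = 757.6 N·m counterclockwise.
Block: 47 × 9.81 = 461.1 N down at 2.8 m → arm 2 m, τ = 461.1 × 2 = 922.2 N·m counterclockwise.
Load: 27 × 9.81 = 264.9 N down at 4.7 m → arm 3.9 m, τ = 264.9 × 3.9 = 1033 N·m counterclockwise.
Net load moment about support B = 3175 N·m counterclockwise.
Reaction R at support A is upward at 4.87 m, arm 4.07 m → moment R × 4.07 clockwise.
Balancing moments: R × 4.07 = 3175, giving R = 780 N.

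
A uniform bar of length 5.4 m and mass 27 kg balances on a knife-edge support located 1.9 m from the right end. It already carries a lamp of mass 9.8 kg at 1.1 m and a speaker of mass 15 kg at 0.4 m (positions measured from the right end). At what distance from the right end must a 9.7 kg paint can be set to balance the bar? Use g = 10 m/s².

x ≈ 2.8 m from the right end

Choose the knife-edge support (at 1.9 m from the right end) as the axis so the support reaction has zero arm there.
Beam weight: 27 × 10 = 270 N down at 2.7 m → arm 0.8 m, τ = 270 × 0.8 = 216 N·m counterclockwise.
Lamp: 9.8 × 10 = 98 N down at 1.1 m → arm 0.8 m, τ = 98 × 0.8 = 78.4 N·m clockwise.
Speaker: 15 × 10 = 150 N down at 0.4 m → arm 1.5 m, τ = 150 × 1.5 = 225 N·m clockwise.
Net moment of existing loads = 87.4 N·m clockwise.
The paint can weighs 9.7 × 10 = 97 N and must supply an equal counterclockwise moment, so its lever arm about the knife-edge support is 87.4 / 97 = 0.901 m.
That puts it at 1.9 + 0.901 = 2.8 m from the right end.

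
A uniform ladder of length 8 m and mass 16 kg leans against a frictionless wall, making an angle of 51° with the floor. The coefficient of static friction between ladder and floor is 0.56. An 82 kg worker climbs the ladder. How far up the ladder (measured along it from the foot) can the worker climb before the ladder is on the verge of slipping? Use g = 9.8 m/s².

d ≈ 5.83 m

Choose the foot of the ladder as the axis so the floor normal and friction both act there and drop out.
Ladder weight 16×9.8 = 156.8 N acts at 4 m along the ladder; its horizontal arm is 4·cos51° = 2.517 m → τ = 394.7 N·m clockwise.
Worker weight 82×9.8 = 803.6 N at distance d → arm d·cos51° → τ = 803.6·d·0.6293 clockwise.
Wall normal N at the top has arm L sinθ = 6.217 m counterclockwise, so Στ = 0 gives N·6.217 = 394.7 + 505.7·d.
ΣFy = 0 ⇒ N_floor = 960.4 N, so the maximum friction is μ_s·N_floor = 0.56×960.4 = 537.8 N. ΣFx = 0 ⇒ N_wall = f, so at the slipping point N = 537.8 N.
Substituting: 537.8×6.217 = 394.7 + 505.7·d ⇒ d = (3344 − 394.7) / 505.7 = 5.83 m.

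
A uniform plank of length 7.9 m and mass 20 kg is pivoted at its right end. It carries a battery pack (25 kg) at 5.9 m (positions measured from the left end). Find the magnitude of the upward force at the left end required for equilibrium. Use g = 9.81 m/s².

F ≈ 160 N

Take moments about the right end.
Beam weight: 20 × 9.81 = 196.2 N down at 3.95 m → arm 3.95 m, τ = 196.2 × 3.95 = 775 N·m counterclockwise.
Battery pack: 25 × 9.81 = 245.2 N down at 5.9 m → arm 2 m, τ = 245.2 × 2 = 490.4 N·m counterclockwise.
Net moment of the loads = 1265 N·m counterclockwise.
The upward force F acts at the left end, arm 7.9 m, giving F × 7.9 clockwise.
Setting net torque to zero: F × 7.9 = 1265 → F = 1265 / 7.9 = 160 N.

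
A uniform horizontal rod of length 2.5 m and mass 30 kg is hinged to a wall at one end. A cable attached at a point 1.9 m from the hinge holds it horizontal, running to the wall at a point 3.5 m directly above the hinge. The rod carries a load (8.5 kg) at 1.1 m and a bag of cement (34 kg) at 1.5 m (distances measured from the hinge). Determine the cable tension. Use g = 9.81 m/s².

Taking torques about the hinge:
Beam weight: 30 × 9.81 = 294.3 N down at 1.25 m → arm 1.25 m, τ = 294.3 × 1.25 = 367.9 N·m clockwise.
Load: 8.5 × 9.81 = 83.39 N down at 1.1 m → arm 1.1 m, τ = 83.39 × 1.1 = 91.73 N·m clockwise.
Bag of cement: 34 × 9.81 = 333.5 N down at 1.5 m → arm 1.5 m, τ = 333.5 × 1.5 = 500.2 N·m clockwise.
Total clockwise load moment = 959.8 N·m.
The cable tension T acts at 1.9 m; only its component perpendicular to the rod, T sinθ, produces torque. sinθ = h/√(h²+d²) = 3.5/√(3.5²+1.9²) = 0.8789.
Balancing moments: T × 1.9 × 0.8789 = 959.8, giving T = 959.8 / 1.67 = 575 N.

T ≈ 575 N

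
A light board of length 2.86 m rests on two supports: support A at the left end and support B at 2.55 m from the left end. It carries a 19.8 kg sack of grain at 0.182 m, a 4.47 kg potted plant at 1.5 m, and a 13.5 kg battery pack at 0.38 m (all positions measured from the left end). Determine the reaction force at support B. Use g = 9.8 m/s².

R_B ≈ 59.3 N

Taking torques about support A:
Sack of grain: 19.8 × 9.8 = 194 N down at 0.182 m → arm 0.182 m, τ = 194 × 0.182 = 35.31 N·m clockwise.
Potted plant: 4.47 × 9.8 = 43.81 N down at 1.5 m → arm 1.5 m, τ = 43.81 × 1.5 = 65.72 N·m clockwise.
Battery pack: 13.5 × 9.8 = 132.3 N down at 0.38 m → arm 0.38 m, τ = 132.3 × 0.38 = 50.27 N·m clockwise.
Net load moment about support A = 151.3 N·m clockwise.
Reaction R at support B is upward at 2.55 m, arm 2.55 m → moment R × 2.55 counterclockwise.
For rotational equilibrium, R × 2.55 = 151.3, so R = 59.3 N.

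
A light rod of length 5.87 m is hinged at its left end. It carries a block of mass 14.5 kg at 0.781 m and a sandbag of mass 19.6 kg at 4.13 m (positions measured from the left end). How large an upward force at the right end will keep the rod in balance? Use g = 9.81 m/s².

F ≈ 154 N

Take moments about the left end.
Block: 14.5 × 9.81 = 142.2 N down at 0.781 m → arm 0.781 m, τ = 142.2 × 0.781 = 111.1 N·m clockwise.
Sandbag: 19.6 × 9.81 = 192.3 N down at 4.13 m → arm 4.13 m, τ = 192.3 × 4.13 = 794.2 N·m clockwise.
Net moment of the loads = 905.3 N·m clockwise.
The upward force F acts at the right end, arm 5.87 m, giving F × 5.87 counterclockwise.
Setting net torque to zero: F × 5.87 = 905.3 → F = 905.3 / 5.87 = 154 N.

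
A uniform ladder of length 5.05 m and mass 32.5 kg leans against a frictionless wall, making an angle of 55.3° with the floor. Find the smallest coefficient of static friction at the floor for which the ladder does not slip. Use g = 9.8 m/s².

Take moments about the foot of the ladder.
Ladder weight 32.5×9.8 = 318.5 N acts at 2.525 m along the ladder; its horizontal arm is 2.525·cos55.3° = 1.437 m → τ = 457.7 N·m clockwise.
Wall normal N acts horizontally at the top; its moment arm is the height L sinθ = 5.05·sin55.3° = 4.152 m, counterclockwise.
For rotational equilibrium, N × 4.152 = 457.7, so N = 110.2 N.
ΣFx = 0 ⇒ f = N_wall = 110.2 N. ΣFy = 0 ⇒ N_floor = 318.5 N.
μ_min = f / N_floor = 110.2 / 318.5 = 0.346.

μ_min ≈ 0.346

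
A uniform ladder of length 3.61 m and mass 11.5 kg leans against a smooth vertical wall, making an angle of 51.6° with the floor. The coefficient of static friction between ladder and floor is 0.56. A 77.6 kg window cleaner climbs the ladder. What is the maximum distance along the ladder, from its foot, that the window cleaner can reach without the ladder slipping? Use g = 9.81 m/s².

d ≈ 2.66 m

Choose the foot of the ladder as the axis so the floor normal and friction both act there and drop out.
Ladder weight 11.5×9.81 = 112.8 N acts at 1.805 m along the ladder; its horizontal arm is 1.805·cos51.6° = 1.121 m → τ = 126.4 N·m clockwise.
Window cleaner weight 77.6×9.81 = 761.3 N at distance d → arm d·cos51.6° → τ = 761.3·d·0.6211 clockwise.
Wall normal N at the top has arm L sinθ = 2.829 m counterclockwise, so Στ = 0 gives N·2.829 = 126.4 + 472.8·d.
ΣFy = 0 ⇒ N_floor = 874.1 N, so the maximum friction is μ_s·N_floor = 0.56×874.1 = 489.5 N. ΣFx = 0 ⇒ N_wall = f, so at the slipping point N = 489.5 N.
Substituting: 489.5×2.829 = 126.4 + 472.8·d ⇒ d = (1385 − 126.4) / 472.8 = 2.66 m.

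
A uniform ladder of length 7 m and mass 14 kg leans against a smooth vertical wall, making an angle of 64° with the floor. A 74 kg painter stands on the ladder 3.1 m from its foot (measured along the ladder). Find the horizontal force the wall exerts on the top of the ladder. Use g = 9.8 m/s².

Choose the foot of the ladder as the axis so the floor normal and friction both act there and drop out.
Ladder weight 14×9.8 = 137.2 N acts at 3.5 m along the ladder; its horizontal arm is 3.5·cos64° = 1.534 m → τ = 210.5 N·m clockwise.
Painter: 74×9.8 = 725.2 N at 3.1 m → arm 1.359 m → τ = 985.5 N·m clockwise.
Wall normal N acts horizontally at the top; its moment arm is the height L sinθ = 7·sin64° = 6.292 m, counterclockwise.
For rotational equilibrium, N × 6.292 = 1196, so N = 190 N.

N_wall ≈ 190 N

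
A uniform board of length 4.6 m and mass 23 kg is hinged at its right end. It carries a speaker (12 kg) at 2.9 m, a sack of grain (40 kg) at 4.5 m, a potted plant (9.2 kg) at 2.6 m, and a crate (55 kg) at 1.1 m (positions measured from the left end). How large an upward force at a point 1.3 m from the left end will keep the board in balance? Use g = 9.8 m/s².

F ≈ 856 N

Taking torques about the right end:
Beam weight: 23 × 9.8 = 225.4 N down at 2.3 m → arm 2.3 m, τ = 225.4 × 2.3 = 518.4 N·m counterclockwise.
Speaker: 12 × 9.8 = 117.6 N down at 2.9 m → arm 1.7 m, τ = 117.6 × 1.7 = 199.9 N·m counterclockwise.
Sack of grain: 40 × 9.8 = 392 N down at 4.5 m → arm 0.1 m, τ = 392 × 0.1 = 39.2 N·m counterclockwise.
Potted plant: 9.2 × 9.8 = 90.16 N down at 2.6 m → arm 2 m, τ = 90.16 × 2 = 180.3 N·m counterclockwise.
Crate: 55 × 9.8 = 539 N down at 1.1 m → arm 3.5 m, τ = 539 × 3.5 = 1886 N·m counterclockwise.
Net moment of the loads = 2824 N·m counterclockwise.
The upward force F acts at a point 1.3 m from the left end, arm 3.3 m, giving F × 3.3 clockwise.
For rotational equilibrium, F × 3.3 = 2824, so F = 2824 / 3.3 = 856 N.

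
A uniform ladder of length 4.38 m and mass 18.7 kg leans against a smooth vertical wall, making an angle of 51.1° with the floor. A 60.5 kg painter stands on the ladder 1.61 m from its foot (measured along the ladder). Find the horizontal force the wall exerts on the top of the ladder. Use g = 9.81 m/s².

Sum moments about the foot of the ladder (the floor normal and friction both act there and drop out).
Ladder weight 18.7×9.81 = 183.4 N acts at 2.19 m along the ladder; its horizontal arm is 2.19·cos51.1° = 1.375 m → τ = 252.2 N·m clockwise.
Painter: 60.5×9.81 = 593.5 N at 1.61 m → arm 1.011 m → τ = 600 N·m clockwise.
Wall normal N acts horizontally at the top; its moment arm is the height L sinθ = 4.38·sin51.1° = 3.409 m, counterclockwise.
Balancing moments: N × 3.409 = 852.2, giving N = 250 N.

N_wall ≈ 250 N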